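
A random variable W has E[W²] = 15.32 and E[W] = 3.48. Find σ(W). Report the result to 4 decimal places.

V(W) = 15.32 − (3.48)² = 3.2096
σ(W) = √3.2096 ≈ 1.7915

1.7915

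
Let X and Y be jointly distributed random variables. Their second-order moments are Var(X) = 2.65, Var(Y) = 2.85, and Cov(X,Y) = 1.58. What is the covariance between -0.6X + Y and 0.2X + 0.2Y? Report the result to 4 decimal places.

Cov(-0.6X + Y, 0.2X + 0.2Y) = (-0.6)(0.2)Var(X) + (1)(0.2)Var(Y) + [(-0.6)(0.2) + (1)(0.2)]Cov(X,Y)
= -0.12·2.65 + 0.2·2.85 + 0.08·1.58 = 0.3784

0.3784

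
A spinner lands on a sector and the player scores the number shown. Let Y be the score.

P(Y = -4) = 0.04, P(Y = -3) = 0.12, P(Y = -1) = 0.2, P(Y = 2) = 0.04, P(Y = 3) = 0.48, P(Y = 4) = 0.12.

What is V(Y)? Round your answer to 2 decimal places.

E[Y] = (-4)(0.04) + (-3)(0.12) + (-1)(0.2) + (2)(0.04) + (3)(0.48) + (4)(0.12) = 1.28
E[Y²] = (-4)²(0.04) + (-3)²(0.12) + (-1)²(0.2) + (2)²(0.04) + (3)²(0.48) + (4)²(0.12) = 8.32
V(Y) = E[Y²] − (E[Y])² = 8.32 − (1.28)² = 6.6816

6.68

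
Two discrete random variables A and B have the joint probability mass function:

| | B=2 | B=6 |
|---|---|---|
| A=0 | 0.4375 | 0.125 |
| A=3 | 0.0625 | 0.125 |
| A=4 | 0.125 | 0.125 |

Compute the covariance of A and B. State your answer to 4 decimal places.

1.1563

E[A] = 1.5625,  E[B] = 3.5
E[AB] = 6.625
Cov(A,B) = E[AB] − E[A]E[B] = 6.625 − (1.5625)(3.5) = 1.15625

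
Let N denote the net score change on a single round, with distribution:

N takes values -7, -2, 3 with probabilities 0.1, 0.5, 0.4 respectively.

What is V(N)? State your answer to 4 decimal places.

10.2500

E[N] = (-7)(0.1) + (-2)(0.5) + (3)(0.4) = -0.5
E[N²] = (-7)²(0.1) + (-2)²(0.5) + (3)²(0.4) = 10.5
V(N) = E[N²] − (E[N])² = 10.5 − (-0.5)² = 10.25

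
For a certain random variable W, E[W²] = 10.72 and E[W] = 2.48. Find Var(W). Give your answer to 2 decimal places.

Var(W) = 10.72 − (2.48)² = 4.5696

4.57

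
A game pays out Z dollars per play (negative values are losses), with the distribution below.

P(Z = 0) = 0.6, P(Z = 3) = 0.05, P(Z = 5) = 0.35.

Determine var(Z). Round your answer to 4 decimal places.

E[Z] = (0)(0.6) + (3)(0.05) + (5)(0.35) = 1.9
E[Z²] = (0)²(0.6) + (3)²(0.05) + (5)²(0.35) = 9.2
var(Z) = E[Z²] − (E[Z])² = 9.2 − (1.9)² = 5.59

5.5900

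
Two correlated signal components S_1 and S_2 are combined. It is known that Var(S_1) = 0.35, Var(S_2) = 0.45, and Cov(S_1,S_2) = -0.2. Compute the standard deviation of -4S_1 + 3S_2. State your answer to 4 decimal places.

3.8013

Var(-4S_1 + 3S_2) = (-4)²·Var(S_1) + (3)²·Var(S_2) + 2·(-4)·(3)·Cov(S_1,S_2)
= 16·0.35 + 9·0.45 + -24·-0.2 = 14.45
SD(-4S_1 + 3S_2) = √14.45 ≈ 3.8013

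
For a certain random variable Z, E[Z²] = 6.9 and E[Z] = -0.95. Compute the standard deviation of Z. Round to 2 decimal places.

Var(Z) = 6.9 − (-0.95)² = 5.9975
SD(Z) = √5.9975 ≈ 2.45

2.45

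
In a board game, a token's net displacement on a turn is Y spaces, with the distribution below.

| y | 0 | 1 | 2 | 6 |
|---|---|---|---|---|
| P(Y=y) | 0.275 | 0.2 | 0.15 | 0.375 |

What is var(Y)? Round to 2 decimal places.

E[Y] = (0)(0.275) + (1)(0.2) + (2)(0.15) + (6)(0.375) = 2.75
E[Y²] = (0)²(0.275) + (1)²(0.2) + (2)²(0.15) + (6)²(0.375) = 14.3
var(Y) = E[Y²] − (E[Y])² = 14.3 − (2.75)² = 6.7375

6.74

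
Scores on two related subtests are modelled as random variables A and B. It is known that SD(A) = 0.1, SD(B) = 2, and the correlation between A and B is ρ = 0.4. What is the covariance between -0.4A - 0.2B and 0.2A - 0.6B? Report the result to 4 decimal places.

Var(A) = (0.1)² = 0.01;  Var(B) = (2)² = 4
Cov(A,B) = ρ·SD(A)·SD(B) = 0.4·0.1·2 = 0.08
Cov(-0.4A - 0.2B, 0.2A - 0.6B) = (-0.4)(0.2)Var(A) + (-0.2)(-0.6)Var(B) + [(-0.4)(-0.6) + (-0.2)(0.2)]Cov(A,B)
= -0.08·0.01 + 0.12·4 + 0.2·0.08 = 0.4952

0.4952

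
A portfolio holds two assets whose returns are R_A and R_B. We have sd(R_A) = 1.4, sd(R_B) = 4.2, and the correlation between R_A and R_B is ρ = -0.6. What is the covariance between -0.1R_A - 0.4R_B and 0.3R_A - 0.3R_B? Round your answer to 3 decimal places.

Var(R_A) = (1.4)² = 1.96;  Var(R_B) = (4.2)² = 17.64
Cov(R_A,R_B) = ρ·sd(R_A)·sd(R_B) = -0.6·1.4·4.2 = -3.528
Cov(-0.1R_A - 0.4R_B, 0.3R_A - 0.3R_B) = (-0.1)(0.3)Var(R_A) + (-0.4)(-0.3)Var(R_B) + [(-0.1)(-0.3) + (-0.4)(0.3)]Cov(R_A,R_B)
= -0.03·1.96 + 0.12·17.64 + -0.09·-3.528 = 2.37552

2.376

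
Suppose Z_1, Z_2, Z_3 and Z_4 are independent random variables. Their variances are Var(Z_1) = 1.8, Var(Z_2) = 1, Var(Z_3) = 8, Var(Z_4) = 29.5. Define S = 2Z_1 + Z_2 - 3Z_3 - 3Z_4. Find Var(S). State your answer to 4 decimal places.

345.7000

By independence, Var(S) = (2)²Var(Z_1) + (1)²Var(Z_2) + (-3)²Var(Z_3) + (-3)²Var(Z_4)
= (2)²·1.8 + (1)²·1 + (-3)²·8 + (-3)²·29.5 = 345.7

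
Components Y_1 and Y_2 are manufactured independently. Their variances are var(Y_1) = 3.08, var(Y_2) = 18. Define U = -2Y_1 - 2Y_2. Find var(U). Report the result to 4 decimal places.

By independence, var(U) = (-2)²var(Y_1) + (-2)²var(Y_2)
= (-2)²·3.08 + (-2)²·18 = 84.32

84.3200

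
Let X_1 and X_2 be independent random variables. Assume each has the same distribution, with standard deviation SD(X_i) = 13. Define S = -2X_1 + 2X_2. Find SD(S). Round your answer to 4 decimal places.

V(X_i) = (13)² = 169
By independence, V(S) = (-2)²V(X_1) + (2)²V(X_2)
= (-2)²·169 + (2)²·169 = 1352
SD(S) = √1352 ≈ 36.7696

36.7696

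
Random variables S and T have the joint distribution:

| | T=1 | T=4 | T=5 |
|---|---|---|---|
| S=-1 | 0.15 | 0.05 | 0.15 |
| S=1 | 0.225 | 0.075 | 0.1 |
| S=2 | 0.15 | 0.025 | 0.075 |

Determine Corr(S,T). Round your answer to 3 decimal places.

-0.150

E[S] = 0.55,  E[T] = 2.75
E[ST] = 1.175
cov(S,T) = E[ST] − E[S]E[T] = 1.175 − (0.55)(2.75) = -0.3375
Var(S) = 1.4475,  Var(T) = 3.4875
ρ = -0.3375 / √(1.4475·3.4875) ≈ -0.150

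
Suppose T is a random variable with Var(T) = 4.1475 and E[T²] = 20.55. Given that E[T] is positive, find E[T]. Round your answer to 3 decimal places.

(E[T])² = E[T²] − Var(T) = 20.55 − 4.1475 = 16.4025
E[T] = √16.4025 = 4.05

4.050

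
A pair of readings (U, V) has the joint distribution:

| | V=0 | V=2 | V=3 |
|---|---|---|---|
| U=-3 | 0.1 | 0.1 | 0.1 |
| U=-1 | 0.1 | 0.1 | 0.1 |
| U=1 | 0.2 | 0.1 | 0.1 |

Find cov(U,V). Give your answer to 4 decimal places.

E[U] = -0.8,  E[V] = 1.5
E[UV] = -1.5
cov(U,V) = E[UV] − E[U]E[V] = -1.5 − (-0.8)(1.5) = -0.3

-0.3000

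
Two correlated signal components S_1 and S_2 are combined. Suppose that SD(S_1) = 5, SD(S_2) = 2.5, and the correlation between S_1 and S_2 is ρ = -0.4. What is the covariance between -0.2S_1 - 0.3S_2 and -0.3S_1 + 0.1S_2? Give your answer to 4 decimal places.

var(S_1) = (5)² = 25;  var(S_2) = (2.5)² = 6.25
Cov(S_1,S_2) = ρ·SD(S_1)·SD(S_2) = -0.4·5·2.5 = -5
Cov(-0.2S_1 - 0.3S_2, -0.3S_1 + 0.1S_2) = (-0.2)(-0.3)var(S_1) + (-0.3)(0.1)var(S_2) + [(-0.2)(0.1) + (-0.3)(-0.3)]Cov(S_1,S_2)
= 0.06·25 + -0.03·6.25 + 0.07·-5 = 0.9625

0.9625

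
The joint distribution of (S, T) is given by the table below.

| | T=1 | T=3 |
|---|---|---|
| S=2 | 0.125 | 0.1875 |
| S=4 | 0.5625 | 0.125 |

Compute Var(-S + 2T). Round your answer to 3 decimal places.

E[S] = 3.375,  E[T] = 1.625,  E[ST] = 5.125
Var(S) = 12.25 − (3.375)² = 0.859375;  Var(T) = 3.5 − (1.625)² = 0.859375
Cov(S,T) = 5.125 − (3.375)(1.625) = -0.359375
Var(-S + 2T) = (-1)²·0.859375 + (2)²·0.859375 + 2·(-1)·(2)·-0.359375 = 5.734375

5.734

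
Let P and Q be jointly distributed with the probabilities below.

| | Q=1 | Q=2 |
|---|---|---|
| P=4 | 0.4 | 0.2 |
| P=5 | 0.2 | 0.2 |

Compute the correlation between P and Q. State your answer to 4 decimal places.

E[P] = 4.4,  E[Q] = 1.4
E[PQ] = 6.2
cov(P,Q) = E[PQ] − E[P]E[Q] = 6.2 − (4.4)(1.4) = 0.04
Var(P) = 0.24,  Var(Q) = 0.24
ρ = 0.04 / √(0.24·0.24) ≈ 0.1667

0.1667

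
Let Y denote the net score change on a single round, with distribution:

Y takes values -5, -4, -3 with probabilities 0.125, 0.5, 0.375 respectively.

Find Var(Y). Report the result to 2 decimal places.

0.44

E[Y] = (-5)(0.125) + (-4)(0.5) + (-3)(0.375) = -3.75
E[Y²] = (-5)²(0.125) + (-4)²(0.5) + (-3)²(0.375) = 14.5
Var(Y) = E[Y²] − (E[Y])² = 14.5 − (-3.75)² = 0.4375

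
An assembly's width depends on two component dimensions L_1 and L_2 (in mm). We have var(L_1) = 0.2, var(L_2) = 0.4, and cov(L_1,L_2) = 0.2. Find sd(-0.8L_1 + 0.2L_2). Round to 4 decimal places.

0.2828

var(-0.8L_1 + 0.2L_2) = (-0.8)²·var(L_1) + (0.2)²·var(L_2) + 2·(-0.8)·(0.2)·cov(L_1,L_2)
= 0.64·0.2 + 0.04·0.4 + -0.32·0.2 = 0.08
sd(-0.8L_1 + 0.2L_2) = √0.08 ≈ 0.2828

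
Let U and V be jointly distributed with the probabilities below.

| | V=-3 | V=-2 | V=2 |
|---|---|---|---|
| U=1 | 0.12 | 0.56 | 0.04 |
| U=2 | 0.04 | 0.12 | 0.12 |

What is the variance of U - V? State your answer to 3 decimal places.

E[U] = 1.28,  E[V] = -1.52,  E[UV] = -1.64
var(U) = 1.84 − (1.28)² = 0.2016;  var(V) = 4.8 − (-1.52)² = 2.4896
Cov(U,V) = -1.64 − (1.28)(-1.52) = 0.3056
var(U - V) = (1)²·0.2016 + (-1)²·2.4896 + 2·(1)·(-1)·0.3056 = 2.08

2.080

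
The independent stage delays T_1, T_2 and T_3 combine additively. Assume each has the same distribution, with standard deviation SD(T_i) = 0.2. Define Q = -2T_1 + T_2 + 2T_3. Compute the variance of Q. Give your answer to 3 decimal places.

var(T_i) = (0.2)² = 0.04
By independence, var(Q) = (-2)²var(T_1) + (1)²var(T_2) + (2)²var(T_3)
= (-2)²·0.04 + (1)²·0.04 + (2)²·0.04 = 0.36

0.360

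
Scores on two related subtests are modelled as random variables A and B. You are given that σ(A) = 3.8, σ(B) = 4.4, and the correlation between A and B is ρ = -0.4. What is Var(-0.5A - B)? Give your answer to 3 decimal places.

16.282

Var(A) = (3.8)² = 14.44;  Var(B) = (4.4)² = 19.36
Cov(A,B) = ρ·σ(A)·σ(B) = -0.4·3.8·4.4 = -6.688
Var(-0.5A - B) = (-0.5)²·Var(A) + (-1)²·Var(B) + 2·(-0.5)·(-1)·Cov(A,B)
= 0.25·14.44 + 1·19.36 + 1·-6.688 = 16.282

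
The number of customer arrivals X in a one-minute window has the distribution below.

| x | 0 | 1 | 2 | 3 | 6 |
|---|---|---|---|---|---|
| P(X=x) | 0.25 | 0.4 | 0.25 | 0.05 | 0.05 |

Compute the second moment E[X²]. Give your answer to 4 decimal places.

3.6500

E[X²] = (0)²(0.25) + (1)²(0.4) + (2)²(0.25) + (3)²(0.05) + (6)²(0.05) = 3.65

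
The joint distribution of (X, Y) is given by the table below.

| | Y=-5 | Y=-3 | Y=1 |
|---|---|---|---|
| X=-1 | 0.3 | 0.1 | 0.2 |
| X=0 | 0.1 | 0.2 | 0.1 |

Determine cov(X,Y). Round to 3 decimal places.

E[X] = -0.6,  E[Y] = -2.6
E[XY] = 1.6
cov(X,Y) = E[XY] − E[X]E[Y] = 1.6 − (-0.6)(-2.6) = 0.04

0.040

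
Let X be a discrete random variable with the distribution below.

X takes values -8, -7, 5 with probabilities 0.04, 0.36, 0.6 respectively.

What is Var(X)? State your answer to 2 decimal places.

35.17

E[X] = (-8)(0.04) + (-7)(0.36) + (5)(0.6) = 0.16
E[X²] = (-8)²(0.04) + (-7)²(0.36) + (5)²(0.6) = 35.2
Var(X) = E[X²] − (E[X])² = 35.2 − (0.16)² = 35.1744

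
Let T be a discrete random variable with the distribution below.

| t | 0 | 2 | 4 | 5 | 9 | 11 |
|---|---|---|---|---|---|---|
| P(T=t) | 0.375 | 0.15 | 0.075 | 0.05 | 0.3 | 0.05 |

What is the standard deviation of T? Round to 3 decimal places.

4.073

E[T] = (0)(0.375) + (2)(0.15) + (4)(0.075) + (5)(0.05) + (9)(0.3) + (11)(0.05) = 4.1
E[T²] = (0)²(0.375) + (2)²(0.15) + (4)²(0.075) + (5)²(0.05) + (9)²(0.3) + (11)²(0.05) = 33.4
V(T) = E[T²] − (E[T])² = 33.4 − (4.1)² = 16.59
SD(T) = √16.59 ≈ 4.073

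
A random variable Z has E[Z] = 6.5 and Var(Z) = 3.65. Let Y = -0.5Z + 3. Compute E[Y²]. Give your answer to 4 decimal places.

0.9750

E[-0.5Z + 3] = -0.5·6.5 + 3 = -0.25
Var(-0.5Z + 3) = (-0.5)²·3.65 = 0.9125
E[Y²] = Var(Y) + (E[Y])² = 0.9125 + (-0.25)² = 0.975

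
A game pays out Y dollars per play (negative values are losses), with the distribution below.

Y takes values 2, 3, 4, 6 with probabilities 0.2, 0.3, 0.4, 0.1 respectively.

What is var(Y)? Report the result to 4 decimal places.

E[Y] = (2)(0.2) + (3)(0.3) + (4)(0.4) + (6)(0.1) = 3.5
E[Y²] = (2)²(0.2) + (3)²(0.3) + (4)²(0.4) + (6)²(0.1) = 13.5
var(Y) = E[Y²] − (E[Y])² = 13.5 − (3.5)² = 1.25

1.2500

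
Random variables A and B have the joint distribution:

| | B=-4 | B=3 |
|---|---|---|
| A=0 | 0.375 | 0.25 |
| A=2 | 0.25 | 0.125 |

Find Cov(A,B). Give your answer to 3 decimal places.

E[A] = 0.75,  E[B] = -1.375
E[AB] = -1.25
Cov(A,B) = E[AB] − E[A]E[B] = -1.25 − (0.75)(-1.375) = -0.21875

-0.219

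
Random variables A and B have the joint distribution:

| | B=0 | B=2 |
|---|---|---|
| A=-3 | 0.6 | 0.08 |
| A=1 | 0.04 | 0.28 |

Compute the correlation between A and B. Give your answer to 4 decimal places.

E[A] = -1.72,  E[B] = 0.72
E[AB] = 0.08
Cov(A,B) = E[AB] − E[A]E[B] = 0.08 − (-1.72)(0.72) = 1.3184
V(A) = 3.4816,  V(B) = 0.9216
ρ = 1.3184 / √(3.4816·0.9216) ≈ 0.7360

0.7360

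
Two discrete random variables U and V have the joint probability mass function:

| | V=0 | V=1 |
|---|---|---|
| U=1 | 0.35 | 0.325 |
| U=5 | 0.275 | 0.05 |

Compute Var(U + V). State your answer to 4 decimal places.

E[U] = 2.3,  E[V] = 0.375,  E[UV] = 0.575
Var(U) = 8.8 − (2.3)² = 3.51;  Var(V) = 0.375 − (0.375)² = 0.234375
Cov(U,V) = 0.575 − (2.3)(0.375) = -0.2875
Var(U + V) = (1)²·3.51 + (1)²·0.234375 + 2·(1)·(1)·-0.2875 = 3.169375

3.1694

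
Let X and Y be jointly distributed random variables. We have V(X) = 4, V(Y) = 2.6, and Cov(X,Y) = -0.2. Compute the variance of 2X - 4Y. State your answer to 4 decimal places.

60.8000

V(2X - 4Y) = (2)²·V(X) + (-4)²·V(Y) + 2·(2)·(-4)·Cov(X,Y)
= 4·4 + 16·2.6 + -16·-0.2 = 60.8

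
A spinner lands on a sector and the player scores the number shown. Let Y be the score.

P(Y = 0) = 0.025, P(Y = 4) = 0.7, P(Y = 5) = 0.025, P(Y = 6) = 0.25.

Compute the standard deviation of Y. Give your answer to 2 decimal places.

E[Y] = (0)(0.025) + (4)(0.7) + (5)(0.025) + (6)(0.25) = 4.425
E[Y²] = (0)²(0.025) + (4)²(0.7) + (5)²(0.025) + (6)²(0.25) = 20.825
Var(Y) = E[Y²] − (E[Y])² = 20.825 − (4.425)² = 1.244375
SD(Y) = √1.244375 ≈ 1.12

1.12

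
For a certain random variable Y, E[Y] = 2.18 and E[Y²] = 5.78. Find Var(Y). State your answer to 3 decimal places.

1.028

Var(Y) = 5.78 − (2.18)² = 1.0276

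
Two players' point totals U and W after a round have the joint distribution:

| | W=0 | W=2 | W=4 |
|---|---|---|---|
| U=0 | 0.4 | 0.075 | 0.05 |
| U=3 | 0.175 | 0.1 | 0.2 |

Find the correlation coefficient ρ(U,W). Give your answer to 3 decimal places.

E[U] = 1.425,  E[W] = 1.35
E[UW] = 3
Cov(U,W) = E[UW] − E[U]E[W] = 3 − (1.425)(1.35) = 1.07625
var(U) = 2.244375,  var(W) = 2.8775
ρ = 1.07625 / √(2.244375·2.8775) ≈ 0.424

0.424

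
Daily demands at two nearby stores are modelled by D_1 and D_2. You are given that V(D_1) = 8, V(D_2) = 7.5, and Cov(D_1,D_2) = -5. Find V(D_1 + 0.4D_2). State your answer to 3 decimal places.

V(D_1 + 0.4D_2) = (1)²·V(D_1) + (0.4)²·V(D_2) + 2·(1)·(0.4)·Cov(D_1,D_2)
= 1·8 + 0.16·7.5 + 0.8·-5 = 5.2

5.200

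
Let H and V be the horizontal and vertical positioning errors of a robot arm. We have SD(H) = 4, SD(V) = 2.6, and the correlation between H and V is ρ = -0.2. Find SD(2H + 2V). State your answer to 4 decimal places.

Var(H) = (4)² = 16;  Var(V) = (2.6)² = 6.76
Cov(H,V) = ρ·SD(H)·SD(V) = -0.2·4·2.6 = -2.08
Var(2H + 2V) = (2)²·Var(H) + (2)²·Var(V) + 2·(2)·(2)·Cov(H,V)
= 4·16 + 4·6.76 + 8·-2.08 = 74.4
SD(2H + 2V) = √74.4 ≈ 8.6255

8.6255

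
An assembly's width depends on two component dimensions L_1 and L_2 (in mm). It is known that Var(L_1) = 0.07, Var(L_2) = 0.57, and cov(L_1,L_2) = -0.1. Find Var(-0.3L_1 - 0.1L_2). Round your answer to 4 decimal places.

0.0060

Var(-0.3L_1 - 0.1L_2) = (-0.3)²·Var(L_1) + (-0.1)²·Var(L_2) + 2·(-0.3)·(-0.1)·cov(L_1,L_2)
= 0.09·0.07 + 0.01·0.57 + 0.06·-0.1 = 0.006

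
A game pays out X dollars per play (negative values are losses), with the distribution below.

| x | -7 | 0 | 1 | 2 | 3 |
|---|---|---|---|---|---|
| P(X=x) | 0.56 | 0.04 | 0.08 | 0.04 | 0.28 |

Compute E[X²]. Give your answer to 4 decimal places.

30.2000

E[X²] = (-7)²(0.56) + (0)²(0.04) + (1)²(0.08) + (2)²(0.04) + (3)²(0.28) = 30.2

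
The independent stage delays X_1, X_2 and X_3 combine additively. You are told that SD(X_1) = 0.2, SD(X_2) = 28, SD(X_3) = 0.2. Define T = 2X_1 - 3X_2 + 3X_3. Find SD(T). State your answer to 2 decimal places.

V(X_1) = 0.04, V(X_2) = 784, V(X_3) = 0.04
By independence, V(T) = (2)²V(X_1) + (-3)²V(X_2) + (3)²V(X_3)
= (2)²·0.04 + (-3)²·784 + (3)²·0.04 = 7056.52
SD(T) = √7056.52 ≈ 84.00

84.00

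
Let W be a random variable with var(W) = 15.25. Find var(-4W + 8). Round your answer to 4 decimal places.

244.0000

var(-4W + 8) = (-4)²·var(W) = 16·15.25 = 244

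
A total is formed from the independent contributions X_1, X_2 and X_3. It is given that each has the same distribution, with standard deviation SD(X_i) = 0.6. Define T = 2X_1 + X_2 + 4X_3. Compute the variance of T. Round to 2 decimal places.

7.56

Var(X_i) = (0.6)² = 0.36
By independence, Var(T) = (2)²Var(X_1) + (1)²Var(X_2) + (4)²Var(X_3)
= (2)²·0.36 + (1)²·0.36 + (4)²·0.36 = 7.56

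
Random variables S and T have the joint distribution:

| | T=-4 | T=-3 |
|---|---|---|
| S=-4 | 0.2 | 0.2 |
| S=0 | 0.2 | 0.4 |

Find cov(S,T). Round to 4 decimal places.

0.1600

E[S] = -1.6,  E[T] = -3.4
E[ST] = 5.6
cov(S,T) = E[ST] − E[S]E[T] = 5.6 − (-1.6)(-3.4) = 0.16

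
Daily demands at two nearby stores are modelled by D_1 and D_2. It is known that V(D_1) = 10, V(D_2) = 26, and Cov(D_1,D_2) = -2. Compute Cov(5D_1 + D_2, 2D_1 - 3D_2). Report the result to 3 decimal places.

Cov(5D_1 + D_2, 2D_1 - 3D_2) = (5)(2)V(D_1) + (1)(-3)V(D_2) + [(5)(-3) + (1)(2)]Cov(D_1,D_2)
= 10·10 + -3·26 + -13·-2 = 48

48.000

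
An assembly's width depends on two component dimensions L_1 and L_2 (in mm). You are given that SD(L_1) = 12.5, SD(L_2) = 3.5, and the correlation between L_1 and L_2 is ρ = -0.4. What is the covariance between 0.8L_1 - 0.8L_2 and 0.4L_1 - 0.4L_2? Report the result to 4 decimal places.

V(L_1) = (12.5)² = 156.25;  V(L_2) = (3.5)² = 12.25
cov(L_1,L_2) = ρ·SD(L_1)·SD(L_2) = -0.4·12.5·3.5 = -17.5
cov(0.8L_1 - 0.8L_2, 0.4L_1 - 0.4L_2) = (0.8)(0.4)V(L_1) + (-0.8)(-0.4)V(L_2) + [(0.8)(-0.4) + (-0.8)(0.4)]cov(L_1,L_2)
= 0.32·156.25 + 0.32·12.25 + -0.64·-17.5 = 65.12

65.1200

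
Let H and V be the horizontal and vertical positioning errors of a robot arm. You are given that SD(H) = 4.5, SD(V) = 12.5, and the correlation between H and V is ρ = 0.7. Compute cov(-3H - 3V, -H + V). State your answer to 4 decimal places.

Var(H) = (4.5)² = 20.25;  Var(V) = (12.5)² = 156.25
cov(H,V) = ρ·SD(H)·SD(V) = 0.7·4.5·12.5 = 39.375
cov(-3H - 3V, -H + V) = (-3)(-1)Var(H) + (-3)(1)Var(V) + [(-3)(1) + (-3)(-1)]cov(H,V)
= 3·20.25 + -3·156.25 + 0·39.375 = -408

-408.0000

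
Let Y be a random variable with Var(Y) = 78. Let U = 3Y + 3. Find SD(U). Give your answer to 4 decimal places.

Var(3Y + 3) = (3)²·78 = 702
SD(U) = √702 ≈ 26.4953

26.4953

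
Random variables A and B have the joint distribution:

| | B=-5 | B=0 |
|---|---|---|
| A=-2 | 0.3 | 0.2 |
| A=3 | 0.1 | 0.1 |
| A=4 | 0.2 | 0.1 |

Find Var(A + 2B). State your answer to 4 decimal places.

31.5600

E[A] = 0.8,  E[B] = -3,  E[AB] = -2.5
Var(A) = 8.6 − (0.8)² = 7.96;  Var(B) = 15 − (-3)² = 6
Cov(A,B) = -2.5 − (0.8)(-3) = -0.1
Var(A + 2B) = (1)²·7.96 + (2)²·6 + 2·(1)·(2)·-0.1 = 31.56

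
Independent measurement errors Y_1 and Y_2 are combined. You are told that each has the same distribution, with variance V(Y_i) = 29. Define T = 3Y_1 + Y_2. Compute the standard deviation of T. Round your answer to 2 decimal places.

By independence, V(T) = (3)²V(Y_1) + (1)²V(Y_2)
= (3)²·29 + (1)²·29 = 290
σ(T) = √290 ≈ 17.03

17.03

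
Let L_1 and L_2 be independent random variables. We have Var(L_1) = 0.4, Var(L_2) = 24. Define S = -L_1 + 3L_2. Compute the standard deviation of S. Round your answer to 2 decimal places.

14.71

By independence, Var(S) = (-1)²Var(L_1) + (3)²Var(L_2)
= (-1)²·0.4 + (3)²·24 = 216.4
σ(S) = √216.4 ≈ 14.71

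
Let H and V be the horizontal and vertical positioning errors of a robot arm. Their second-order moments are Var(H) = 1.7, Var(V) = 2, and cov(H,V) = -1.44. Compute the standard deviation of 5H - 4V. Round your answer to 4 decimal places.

11.4935

Var(5H - 4V) = (5)²·Var(H) + (-4)²·Var(V) + 2·(5)·(-4)·cov(H,V)
= 25·1.7 + 16·2 + -40·-1.44 = 132.1
sd(5H - 4V) = √132.1 ≈ 11.4935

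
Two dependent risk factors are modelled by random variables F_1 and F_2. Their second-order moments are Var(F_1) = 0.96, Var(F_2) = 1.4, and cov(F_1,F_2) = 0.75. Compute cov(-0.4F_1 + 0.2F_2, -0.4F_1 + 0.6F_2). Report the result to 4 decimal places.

cov(-0.4F_1 + 0.2F_2, -0.4F_1 + 0.6F_2) = (-0.4)(-0.4)Var(F_1) + (0.2)(0.6)Var(F_2) + [(-0.4)(0.6) + (0.2)(-0.4)]cov(F_1,F_2)
= 0.16·0.96 + 0.12·1.4 + -0.32·0.75 = 0.0816

0.0816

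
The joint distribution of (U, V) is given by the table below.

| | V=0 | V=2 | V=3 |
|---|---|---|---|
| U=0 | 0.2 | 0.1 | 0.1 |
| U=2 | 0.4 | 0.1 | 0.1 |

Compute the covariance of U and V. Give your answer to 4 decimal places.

E[U] = 1.2,  E[V] = 1
E[UV] = 1
Cov(U,V) = E[UV] − E[U]E[V] = 1 − (1.2)(1) = -0.2

-0.2000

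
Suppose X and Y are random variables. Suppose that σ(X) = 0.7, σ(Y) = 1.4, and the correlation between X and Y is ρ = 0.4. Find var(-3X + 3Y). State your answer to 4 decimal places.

14.9940

var(X) = (0.7)² = 0.49;  var(Y) = (1.4)² = 1.96
cov(X,Y) = ρ·σ(X)·σ(Y) = 0.4·0.7·1.4 = 0.392
var(-3X + 3Y) = (-3)²·var(X) + (3)²·var(Y) + 2·(-3)·(3)·cov(X,Y)
= 9·0.49 + 9·1.96 + -18·0.392 = 14.994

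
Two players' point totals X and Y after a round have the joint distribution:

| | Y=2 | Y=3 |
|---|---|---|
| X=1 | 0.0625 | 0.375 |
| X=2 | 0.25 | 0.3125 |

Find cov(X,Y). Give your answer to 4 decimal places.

E[X] = 1.5625,  E[Y] = 2.6875
E[XY] = 4.125
cov(X,Y) = E[XY] − E[X]E[Y] = 4.125 − (1.5625)(2.6875) = -0.07421875

-0.0742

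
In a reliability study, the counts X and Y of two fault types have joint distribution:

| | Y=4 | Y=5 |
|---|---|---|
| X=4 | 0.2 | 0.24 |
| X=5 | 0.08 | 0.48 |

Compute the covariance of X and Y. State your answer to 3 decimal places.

0.077

E[X] = 4.56,  E[Y] = 4.72
E[XY] = 21.6
cov(X,Y) = E[XY] − E[X]E[Y] = 21.6 − (4.56)(4.72) = 0.0768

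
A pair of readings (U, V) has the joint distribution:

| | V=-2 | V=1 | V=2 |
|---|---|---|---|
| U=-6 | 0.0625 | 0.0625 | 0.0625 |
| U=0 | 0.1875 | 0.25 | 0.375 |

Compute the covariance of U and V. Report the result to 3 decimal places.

0.398

E[U] = -1.125,  E[V] = 0.6875
E[UV] = -0.375
Cov(U,V) = E[UV] − E[U]E[V] = -0.375 − (-1.125)(0.6875) = 0.3984375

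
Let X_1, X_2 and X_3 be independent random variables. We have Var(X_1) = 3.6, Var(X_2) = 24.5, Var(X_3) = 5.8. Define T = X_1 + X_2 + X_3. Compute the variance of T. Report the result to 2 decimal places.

By independence, Var(T) = (1)²Var(X_1) + (1)²Var(X_2) + (1)²Var(X_3)
= (1)²·3.6 + (1)²·24.5 + (1)²·5.8 = 33.9

33.90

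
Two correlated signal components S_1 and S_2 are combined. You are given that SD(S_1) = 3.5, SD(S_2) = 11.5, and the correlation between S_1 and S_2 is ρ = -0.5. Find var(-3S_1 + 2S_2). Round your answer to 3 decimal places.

880.750

var(S_1) = (3.5)² = 12.25;  var(S_2) = (11.5)² = 132.25
cov(S_1,S_2) = ρ·SD(S_1)·SD(S_2) = -0.5·3.5·11.5 = -20.125
var(-3S_1 + 2S_2) = (-3)²·var(S_1) + (2)²·var(S_2) + 2·(-3)·(2)·cov(S_1,S_2)
= 9·12.25 + 4·132.25 + -12·-20.125 = 880.75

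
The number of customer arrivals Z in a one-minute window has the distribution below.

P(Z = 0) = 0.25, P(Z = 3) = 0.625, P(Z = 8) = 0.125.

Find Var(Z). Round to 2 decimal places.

E[Z] = (0)(0.25) + (3)(0.625) + (8)(0.125) = 2.875
E[Z²] = (0)²(0.25) + (3)²(0.625) + (8)²(0.125) = 13.625
Var(Z) = E[Z²] − (E[Z])² = 13.625 − (2.875)² = 5.359375

5.36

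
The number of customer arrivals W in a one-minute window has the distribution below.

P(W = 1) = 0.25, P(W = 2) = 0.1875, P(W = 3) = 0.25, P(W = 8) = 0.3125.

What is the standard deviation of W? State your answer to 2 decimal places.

E[W] = (1)(0.25) + (2)(0.1875) + (3)(0.25) + (8)(0.3125) = 3.875
E[W²] = (1)²(0.25) + (2)²(0.1875) + (3)²(0.25) + (8)²(0.3125) = 23.25
Var(W) = E[W²] − (E[W])² = 23.25 − (3.875)² = 8.234375
SD(W) = √8.234375 ≈ 2.87

2.87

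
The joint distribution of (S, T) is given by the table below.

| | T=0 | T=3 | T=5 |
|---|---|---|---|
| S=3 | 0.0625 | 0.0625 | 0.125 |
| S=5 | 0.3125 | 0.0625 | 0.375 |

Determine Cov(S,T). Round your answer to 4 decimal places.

E[S] = 4.5,  E[T] = 2.875
E[ST] = 12.75
Cov(S,T) = E[ST] − E[S]E[T] = 12.75 − (4.5)(2.875) = -0.1875

-0.1875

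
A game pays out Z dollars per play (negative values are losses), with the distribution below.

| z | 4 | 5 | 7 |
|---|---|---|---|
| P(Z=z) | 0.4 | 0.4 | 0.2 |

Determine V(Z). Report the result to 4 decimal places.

E[Z] = (4)(0.4) + (5)(0.4) + (7)(0.2) = 5
E[Z²] = (4)²(0.4) + (5)²(0.4) + (7)²(0.2) = 26.2
V(Z) = E[Z²] − (E[Z])² = 26.2 − (5)² = 1.2

1.2000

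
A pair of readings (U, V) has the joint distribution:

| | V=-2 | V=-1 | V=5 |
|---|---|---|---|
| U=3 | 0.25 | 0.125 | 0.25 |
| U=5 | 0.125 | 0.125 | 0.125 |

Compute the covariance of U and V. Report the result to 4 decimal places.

E[U] = 3.75,  E[V] = 0.875
E[UV] = 3.125
Cov(U,V) = E[UV] − E[U]E[V] = 3.125 − (3.75)(0.875) = -0.15625

-0.1563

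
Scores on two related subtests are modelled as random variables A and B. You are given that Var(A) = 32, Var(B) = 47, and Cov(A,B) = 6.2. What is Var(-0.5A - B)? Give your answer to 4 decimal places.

Var(-0.5A - B) = (-0.5)²·Var(A) + (-1)²·Var(B) + 2·(-0.5)·(-1)·Cov(A,B)
= 0.25·32 + 1·47 + 1·6.2 = 61.2

61.2000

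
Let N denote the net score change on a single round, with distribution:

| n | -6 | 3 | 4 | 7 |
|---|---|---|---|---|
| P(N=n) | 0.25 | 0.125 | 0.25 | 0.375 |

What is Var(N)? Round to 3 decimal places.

E[N] = (-6)(0.25) + (3)(0.125) + (4)(0.25) + (7)(0.375) = 2.5
E[N²] = (-6)²(0.25) + (3)²(0.125) + (4)²(0.25) + (7)²(0.375) = 32.5
Var(N) = E[N²] − (E[N])² = 32.5 − (2.5)² = 26.25

26.250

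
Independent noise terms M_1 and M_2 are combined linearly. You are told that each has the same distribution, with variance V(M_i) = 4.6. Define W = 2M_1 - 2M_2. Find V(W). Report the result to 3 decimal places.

36.800

By independence, V(W) = (2)²V(M_1) + (-2)²V(M_2)
= (2)²·4.6 + (-2)²·4.6 = 36.8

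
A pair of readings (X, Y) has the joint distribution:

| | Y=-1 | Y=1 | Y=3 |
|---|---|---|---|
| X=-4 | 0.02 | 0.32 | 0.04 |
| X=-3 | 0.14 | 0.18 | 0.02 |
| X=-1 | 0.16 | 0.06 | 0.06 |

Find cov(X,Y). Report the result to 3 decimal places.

-0.368

E[X] = -2.82,  E[Y] = 0.6
E[XY] = -2.06
cov(X,Y) = E[XY] − E[X]E[Y] = -2.06 − (-2.82)(0.6) = -0.368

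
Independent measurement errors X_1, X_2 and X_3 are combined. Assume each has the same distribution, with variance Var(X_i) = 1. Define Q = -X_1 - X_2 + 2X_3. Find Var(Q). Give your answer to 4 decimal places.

By independence, Var(Q) = (-1)²Var(X_1) + (-1)²Var(X_2) + (2)²Var(X_3)
= (-1)²·1 + (-1)²·1 + (2)²·1 = 6

6.0000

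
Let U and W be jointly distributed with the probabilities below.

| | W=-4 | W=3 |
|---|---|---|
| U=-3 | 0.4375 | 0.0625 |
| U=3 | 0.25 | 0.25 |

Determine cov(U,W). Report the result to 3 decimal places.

E[U] = 0,  E[W] = -1.8125
E[UW] = 3.9375
cov(U,W) = E[UW] − E[U]E[W] = 3.9375 − (0)(-1.8125) = 3.9375

3.938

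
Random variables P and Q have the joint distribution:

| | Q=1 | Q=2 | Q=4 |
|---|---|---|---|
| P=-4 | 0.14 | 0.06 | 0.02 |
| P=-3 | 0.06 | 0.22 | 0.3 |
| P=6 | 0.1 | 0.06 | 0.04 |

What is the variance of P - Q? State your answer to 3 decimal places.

E[P] = -1.42,  E[Q] = 2.42,  E[PQ] = -4.18
V(P) = 15.94 − (-1.42)² = 13.9236;  V(Q) = 7.42 − (2.42)² = 1.5636
Cov(P,Q) = -4.18 − (-1.42)(2.42) = -0.7436
V(P - Q) = (1)²·13.9236 + (-1)²·1.5636 + 2·(1)·(-1)·-0.7436 = 16.9744

16.974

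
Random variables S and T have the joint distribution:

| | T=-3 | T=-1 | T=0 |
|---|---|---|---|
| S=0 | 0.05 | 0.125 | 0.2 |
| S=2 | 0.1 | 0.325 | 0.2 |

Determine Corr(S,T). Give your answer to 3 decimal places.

E[S] = 1.25,  E[T] = -0.9
E[ST] = -1.25
Cov(S,T) = E[ST] − E[S]E[T] = -1.25 − (1.25)(-0.9) = -0.125
var(S) = 0.9375,  var(T) = 0.99
ρ = -0.125 / √(0.9375·0.99) ≈ -0.130

-0.130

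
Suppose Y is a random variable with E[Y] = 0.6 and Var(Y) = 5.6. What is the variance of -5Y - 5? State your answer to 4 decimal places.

140.0000

Var(-5Y - 5) = (-5)²·Var(Y) = 25·5.6 = 140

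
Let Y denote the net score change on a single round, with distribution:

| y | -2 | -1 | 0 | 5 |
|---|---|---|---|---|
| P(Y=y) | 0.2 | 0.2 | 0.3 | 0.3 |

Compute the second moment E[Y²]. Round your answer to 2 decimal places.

E[Y²] = (-2)²(0.2) + (-1)²(0.2) + (0)²(0.3) + (5)²(0.3) = 8.5

8.50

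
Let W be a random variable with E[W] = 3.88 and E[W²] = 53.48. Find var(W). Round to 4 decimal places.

var(W) = 53.48 − (3.88)² = 38.4256

38.4256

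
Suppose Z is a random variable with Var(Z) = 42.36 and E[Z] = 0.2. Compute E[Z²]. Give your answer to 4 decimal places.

42.4000

E[Z²] = Var(Z) + (E[Z])² = 42.36 + (0.2)² = 42.4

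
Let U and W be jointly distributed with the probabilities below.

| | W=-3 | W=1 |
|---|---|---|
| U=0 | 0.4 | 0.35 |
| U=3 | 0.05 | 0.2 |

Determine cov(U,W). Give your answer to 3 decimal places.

E[U] = 0.75,  E[W] = -0.8
E[UW] = 0.15
cov(U,W) = E[UW] − E[U]E[W] = 0.15 − (0.75)(-0.8) = 0.75

0.750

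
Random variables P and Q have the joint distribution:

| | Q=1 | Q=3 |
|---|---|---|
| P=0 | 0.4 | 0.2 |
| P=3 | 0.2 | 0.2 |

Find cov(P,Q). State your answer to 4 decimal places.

E[P] = 1.2,  E[Q] = 1.8
E[PQ] = 2.4
cov(P,Q) = E[PQ] − E[P]E[Q] = 2.4 − (1.2)(1.8) = 0.24

0.2400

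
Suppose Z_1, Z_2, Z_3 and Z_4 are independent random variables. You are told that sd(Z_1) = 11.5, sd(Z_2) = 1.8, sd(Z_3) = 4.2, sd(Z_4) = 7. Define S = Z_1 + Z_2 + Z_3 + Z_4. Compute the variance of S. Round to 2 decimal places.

var(Z_1) = 132.25, var(Z_2) = 3.24, var(Z_3) = 17.64, var(Z_4) = 49
By independence, var(S) = (1)²var(Z_1) + (1)²var(Z_2) + (1)²var(Z_3) + (1)²var(Z_4)
= (1)²·132.25 + (1)²·3.24 + (1)²·17.64 + (1)²·49 = 202.13

202.13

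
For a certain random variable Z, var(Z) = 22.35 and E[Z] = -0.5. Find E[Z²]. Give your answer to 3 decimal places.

E[Z²] = var(Z) + (E[Z])² = 22.35 + (-0.5)² = 22.6

22.600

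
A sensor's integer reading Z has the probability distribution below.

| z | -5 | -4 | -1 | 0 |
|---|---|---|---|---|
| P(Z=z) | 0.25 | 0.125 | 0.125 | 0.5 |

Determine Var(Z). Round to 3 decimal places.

E[Z] = (-5)(0.25) + (-4)(0.125) + (-1)(0.125) + (0)(0.5) = -1.875
E[Z²] = (-5)²(0.25) + (-4)²(0.125) + (-1)²(0.125) + (0)²(0.5) = 8.375
Var(Z) = E[Z²] − (E[Z])² = 8.375 − (-1.875)² = 4.859375

4.859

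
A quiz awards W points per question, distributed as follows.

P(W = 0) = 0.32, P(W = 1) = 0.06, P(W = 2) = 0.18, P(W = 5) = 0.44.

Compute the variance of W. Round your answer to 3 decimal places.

4.916

E[W] = (0)(0.32) + (1)(0.06) + (2)(0.18) + (5)(0.44) = 2.62
E[W²] = (0)²(0.32) + (1)²(0.06) + (2)²(0.18) + (5)²(0.44) = 11.78
var(W) = E[W²] − (E[W])² = 11.78 − (2.62)² = 4.9156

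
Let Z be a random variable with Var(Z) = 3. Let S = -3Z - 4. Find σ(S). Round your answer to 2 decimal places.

5.20

Var(-3Z - 4) = (-3)²·3 = 27
σ(S) = √27 ≈ 5.20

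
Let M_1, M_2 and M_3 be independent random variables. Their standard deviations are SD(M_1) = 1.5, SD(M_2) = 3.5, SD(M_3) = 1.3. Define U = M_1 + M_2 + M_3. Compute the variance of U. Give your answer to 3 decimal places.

16.190

Var(M_1) = 2.25, Var(M_2) = 12.25, Var(M_3) = 1.69
By independence, Var(U) = (1)²Var(M_1) + (1)²Var(M_2) + (1)²Var(M_3)
= (1)²·2.25 + (1)²·12.25 + (1)²·1.69 = 16.19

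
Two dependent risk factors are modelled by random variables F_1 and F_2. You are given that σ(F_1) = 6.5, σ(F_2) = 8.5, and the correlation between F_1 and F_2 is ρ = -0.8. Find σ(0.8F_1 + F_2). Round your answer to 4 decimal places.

5.3451

V(F_1) = (6.5)² = 42.25;  V(F_2) = (8.5)² = 72.25
Cov(F_1,F_2) = ρ·σ(F_1)·σ(F_2) = -0.8·6.5·8.5 = -44.2
V(0.8F_1 + F_2) = (0.8)²·V(F_1) + (1)²·V(F_2) + 2·(0.8)·(1)·Cov(F_1,F_2)
= 0.64·42.25 + 1·72.25 + 1.6·-44.2 = 28.57
σ(0.8F_1 + F_2) = √28.57 ≈ 5.3451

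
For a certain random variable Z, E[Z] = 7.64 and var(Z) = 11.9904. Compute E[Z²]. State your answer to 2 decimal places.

E[Z²] = var(Z) + (E[Z])² = 11.9904 + (7.64)² = 70.36

70.36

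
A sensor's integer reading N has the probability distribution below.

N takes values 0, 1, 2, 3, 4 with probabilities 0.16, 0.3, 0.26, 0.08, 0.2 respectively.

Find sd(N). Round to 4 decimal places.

1.3418

E[N] = (0)(0.16) + (1)(0.3) + (2)(0.26) + (3)(0.08) + (4)(0.2) = 1.86
E[N²] = (0)²(0.16) + (1)²(0.3) + (2)²(0.26) + (3)²(0.08) + (4)²(0.2) = 5.26
V(N) = E[N²] − (E[N])² = 5.26 − (1.86)² = 1.8004
sd(N) = √1.8004 ≈ 1.3418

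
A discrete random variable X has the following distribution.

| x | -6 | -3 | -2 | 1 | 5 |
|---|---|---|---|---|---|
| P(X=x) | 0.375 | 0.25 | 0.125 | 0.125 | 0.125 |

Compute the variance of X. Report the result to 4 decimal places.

13.2500

E[X] = (-6)(0.375) + (-3)(0.25) + (-2)(0.125) + (1)(0.125) + (5)(0.125) = -2.5
E[X²] = (-6)²(0.375) + (-3)²(0.25) + (-2)²(0.125) + (1)²(0.125) + (5)²(0.125) = 19.5
var(X) = E[X²] − (E[X])² = 19.5 − (-2.5)² = 13.25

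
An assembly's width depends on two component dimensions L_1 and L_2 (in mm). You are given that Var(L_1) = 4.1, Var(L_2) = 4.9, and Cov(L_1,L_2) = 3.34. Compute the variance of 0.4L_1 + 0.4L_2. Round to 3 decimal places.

Var(0.4L_1 + 0.4L_2) = (0.4)²·Var(L_1) + (0.4)²·Var(L_2) + 2·(0.4)·(0.4)·Cov(L_1,L_2)
= 0.16·4.1 + 0.16·4.9 + 0.32·3.34 = 2.5088

2.509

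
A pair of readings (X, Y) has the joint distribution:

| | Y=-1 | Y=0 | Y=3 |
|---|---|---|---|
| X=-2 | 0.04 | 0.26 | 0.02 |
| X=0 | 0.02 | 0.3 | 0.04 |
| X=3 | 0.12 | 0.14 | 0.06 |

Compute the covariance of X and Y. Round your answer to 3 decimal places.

0.082

E[X] = 0.32,  E[Y] = 0.18
E[XY] = 0.14
cov(X,Y) = E[XY] − E[X]E[Y] = 0.14 − (0.32)(0.18) = 0.0824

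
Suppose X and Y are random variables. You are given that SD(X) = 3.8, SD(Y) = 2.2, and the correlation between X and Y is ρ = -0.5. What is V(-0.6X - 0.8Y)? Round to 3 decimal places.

V(X) = (3.8)² = 14.44;  V(Y) = (2.2)² = 4.84
Cov(X,Y) = ρ·SD(X)·SD(Y) = -0.5·3.8·2.2 = -4.18
V(-0.6X - 0.8Y) = (-0.6)²·V(X) + (-0.8)²·V(Y) + 2·(-0.6)·(-0.8)·Cov(X,Y)
= 0.36·14.44 + 0.64·4.84 + 0.96·-4.18 = 4.2832

4.283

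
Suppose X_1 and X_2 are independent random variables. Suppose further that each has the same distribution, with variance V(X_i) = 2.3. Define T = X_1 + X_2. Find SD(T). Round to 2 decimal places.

2.14

By independence, V(T) = (1)²V(X_1) + (1)²V(X_2)
= (1)²·2.3 + (1)²·2.3 = 4.6
SD(T) = √4.6 ≈ 2.14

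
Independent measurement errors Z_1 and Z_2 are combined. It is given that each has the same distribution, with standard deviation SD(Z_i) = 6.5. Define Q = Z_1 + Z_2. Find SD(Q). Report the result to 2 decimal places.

9.19

var(Z_i) = (6.5)² = 42.25
By independence, var(Q) = (1)²var(Z_1) + (1)²var(Z_2)
= (1)²·42.25 + (1)²·42.25 = 84.5
SD(Q) = √84.5 ≈ 9.19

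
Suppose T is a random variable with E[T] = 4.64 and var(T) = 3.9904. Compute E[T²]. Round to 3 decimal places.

E[T²] = var(T) + (E[T])² = 3.9904 + (4.64)² = 25.52

25.520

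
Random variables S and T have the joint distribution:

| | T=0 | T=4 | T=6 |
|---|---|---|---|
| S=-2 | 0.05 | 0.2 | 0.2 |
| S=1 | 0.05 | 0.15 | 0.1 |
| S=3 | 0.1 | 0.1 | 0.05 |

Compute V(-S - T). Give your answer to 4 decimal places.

E[S] = 0.15,  E[T] = 3.9,  E[ST] = -0.7
V(S) = 4.35 − (0.15)² = 4.3275;  V(T) = 19.8 − (3.9)² = 4.59
Cov(S,T) = -0.7 − (0.15)(3.9) = -1.285
V(-S - T) = (-1)²·4.3275 + (-1)²·4.59 + 2·(-1)·(-1)·-1.285 = 6.3475

6.3475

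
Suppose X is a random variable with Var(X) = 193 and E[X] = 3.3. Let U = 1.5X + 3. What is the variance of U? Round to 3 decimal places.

434.250

Var(1.5X + 3) = (1.5)²·Var(X) = 2.25·193 = 434.25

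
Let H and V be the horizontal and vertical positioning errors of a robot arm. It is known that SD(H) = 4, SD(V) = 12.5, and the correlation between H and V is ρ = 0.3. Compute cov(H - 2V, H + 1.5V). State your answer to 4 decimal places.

-460.2500

Var(H) = (4)² = 16;  Var(V) = (12.5)² = 156.25
cov(H,V) = ρ·SD(H)·SD(V) = 0.3·4·12.5 = 15
cov(H - 2V, H + 1.5V) = (1)(1)Var(H) + (-2)(1.5)Var(V) + [(1)(1.5) + (-2)(1)]cov(H,V)
= 1·16 + -3·156.25 + -0.5·15 = -460.25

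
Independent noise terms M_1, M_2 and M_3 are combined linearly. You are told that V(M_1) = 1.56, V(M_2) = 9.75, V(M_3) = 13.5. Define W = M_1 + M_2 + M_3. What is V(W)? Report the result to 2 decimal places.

24.81

By independence, V(W) = (1)²V(M_1) + (1)²V(M_2) + (1)²V(M_3)
= (1)²·1.56 + (1)²·9.75 + (1)²·13.5 = 24.81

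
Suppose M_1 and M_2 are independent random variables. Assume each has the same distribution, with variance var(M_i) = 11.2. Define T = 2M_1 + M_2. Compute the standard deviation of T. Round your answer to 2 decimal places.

7.48

By independence, var(T) = (2)²var(M_1) + (1)²var(M_2)
= (2)²·11.2 + (1)²·11.2 = 56
SD(T) = √56 ≈ 7.48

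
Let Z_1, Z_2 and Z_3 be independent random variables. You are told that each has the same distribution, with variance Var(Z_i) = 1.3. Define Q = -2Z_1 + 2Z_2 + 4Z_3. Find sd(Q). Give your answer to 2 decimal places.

By independence, Var(Q) = (-2)²Var(Z_1) + (2)²Var(Z_2) + (4)²Var(Z_3)
= (-2)²·1.3 + (2)²·1.3 + (4)²·1.3 = 31.2
sd(Q) = √31.2 ≈ 5.59

5.59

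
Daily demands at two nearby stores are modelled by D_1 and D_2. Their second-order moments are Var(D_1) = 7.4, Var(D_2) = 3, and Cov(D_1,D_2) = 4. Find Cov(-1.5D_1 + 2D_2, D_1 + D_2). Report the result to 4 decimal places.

-3.1000

Cov(-1.5D_1 + 2D_2, D_1 + D_2) = (-1.5)(1)Var(D_1) + (2)(1)Var(D_2) + [(-1.5)(1) + (2)(1)]Cov(D_1,D_2)
= -1.5·7.4 + 2·3 + 0.5·4 = -3.1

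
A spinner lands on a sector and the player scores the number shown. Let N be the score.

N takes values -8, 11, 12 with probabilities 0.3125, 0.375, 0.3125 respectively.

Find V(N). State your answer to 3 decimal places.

E[N] = (-8)(0.3125) + (11)(0.375) + (12)(0.3125) = 5.375
E[N²] = (-8)²(0.3125) + (11)²(0.375) + (12)²(0.3125) = 110.375
V(N) = E[N²] − (E[N])² = 110.375 − (5.375)² = 81.484375

81.484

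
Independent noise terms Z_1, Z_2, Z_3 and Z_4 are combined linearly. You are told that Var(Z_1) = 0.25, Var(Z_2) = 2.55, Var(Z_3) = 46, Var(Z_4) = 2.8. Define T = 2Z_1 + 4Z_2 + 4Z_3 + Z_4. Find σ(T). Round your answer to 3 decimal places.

By independence, Var(T) = (2)²Var(Z_1) + (4)²Var(Z_2) + (4)²Var(Z_3) + (1)²Var(Z_4)
= (2)²·0.25 + (4)²·2.55 + (4)²·46 + (1)²·2.8 = 780.6
σ(T) = √780.6 ≈ 27.939

27.939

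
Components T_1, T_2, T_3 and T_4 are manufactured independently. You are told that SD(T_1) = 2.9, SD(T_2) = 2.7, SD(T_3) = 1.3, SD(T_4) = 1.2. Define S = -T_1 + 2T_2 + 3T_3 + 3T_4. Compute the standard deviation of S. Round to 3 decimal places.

8.108

V(T_1) = 8.41, V(T_2) = 7.29, V(T_3) = 1.69, V(T_4) = 1.44
By independence, V(S) = (-1)²V(T_1) + (2)²V(T_2) + (3)²V(T_3) + (3)²V(T_4)
= (-1)²·8.41 + (2)²·7.29 + (3)²·1.69 + (3)²·1.44 = 65.74
SD(S) = √65.74 ≈ 8.108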